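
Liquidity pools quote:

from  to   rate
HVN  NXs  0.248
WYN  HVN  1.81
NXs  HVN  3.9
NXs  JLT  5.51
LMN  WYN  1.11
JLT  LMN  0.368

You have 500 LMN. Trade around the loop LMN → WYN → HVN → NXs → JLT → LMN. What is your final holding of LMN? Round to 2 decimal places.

505.15

500 LMN × 1.11 = 555 WYN
555 WYN × 1.81 = 1004.55 HVN
1004.55 HVN × 0.248 = 249.1284 NXs
249.1284 NXs × 5.51 = 1372.697484 JLT
1372.697484 JLT × 0.368 = 505.152674112 LMN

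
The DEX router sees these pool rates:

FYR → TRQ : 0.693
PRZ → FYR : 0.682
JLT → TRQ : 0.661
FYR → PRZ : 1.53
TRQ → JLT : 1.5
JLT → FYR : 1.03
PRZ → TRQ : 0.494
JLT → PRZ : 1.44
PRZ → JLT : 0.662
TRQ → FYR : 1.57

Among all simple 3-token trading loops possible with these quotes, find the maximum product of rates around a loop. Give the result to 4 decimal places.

PRZ→TRQ→FYR→PRZ: 0.494 × 1.57 × 1.53 = 1.18664
JLT→FYR→TRQ→JLT: 1.03 × 0.693 × 1.5 = 1.07069
PRZ→TRQ→JLT→PRZ: 0.494 × 1.5 × 1.44 = 1.06704
PRZ→JLT→FYR→PRZ: 0.662 × 1.03 × 1.53 = 1.04325
Maximum is PRZ→TRQ→FYR→PRZ at 1.1866; arbitrage exists.

1.1866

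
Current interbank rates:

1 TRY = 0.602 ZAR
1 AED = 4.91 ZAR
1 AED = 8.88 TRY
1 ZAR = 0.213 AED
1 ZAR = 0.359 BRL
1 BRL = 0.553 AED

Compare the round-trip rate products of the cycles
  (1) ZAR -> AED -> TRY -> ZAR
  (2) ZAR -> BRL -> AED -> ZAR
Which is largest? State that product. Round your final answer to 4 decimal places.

1.1386

(1) 0.213 × 8.88 × 0.602 = 1.13865
(2) 0.359 × 0.553 × 4.91 = 0.97477
Highest is cycle (1) at 1.1386 (>1, arbitrage).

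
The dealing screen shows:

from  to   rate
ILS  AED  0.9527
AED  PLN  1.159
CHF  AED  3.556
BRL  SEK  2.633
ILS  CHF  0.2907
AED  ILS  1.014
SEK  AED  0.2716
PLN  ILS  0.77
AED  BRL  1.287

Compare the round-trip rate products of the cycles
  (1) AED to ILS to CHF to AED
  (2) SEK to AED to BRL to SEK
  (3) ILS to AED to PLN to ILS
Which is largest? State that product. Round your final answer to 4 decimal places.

(1) 1.014 × 0.2907 × 3.556 = 1.04820
(2) 0.2716 × 1.287 × 2.633 = 0.92036
(3) 0.9527 × 1.159 × 0.77 = 0.85022
Highest is cycle (1) at 1.0482 (>1, arbitrage).

1.0482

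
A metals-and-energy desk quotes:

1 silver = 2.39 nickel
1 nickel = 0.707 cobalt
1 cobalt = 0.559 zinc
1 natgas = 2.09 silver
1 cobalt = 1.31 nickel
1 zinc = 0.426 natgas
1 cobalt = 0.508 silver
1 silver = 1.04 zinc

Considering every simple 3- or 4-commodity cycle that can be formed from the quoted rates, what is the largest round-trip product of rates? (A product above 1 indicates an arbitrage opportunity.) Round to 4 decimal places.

silver→zinc→natgas→silver: 1.04 × 0.426 × 2.09 = 0.92595
cobalt→silver→nickel→cobalt: 0.508 × 2.39 × 0.707 = 0.85838
Maximum is silver→zinc→natgas→silver at 0.9260; no arbitrage — every cycle loses value.

0.9260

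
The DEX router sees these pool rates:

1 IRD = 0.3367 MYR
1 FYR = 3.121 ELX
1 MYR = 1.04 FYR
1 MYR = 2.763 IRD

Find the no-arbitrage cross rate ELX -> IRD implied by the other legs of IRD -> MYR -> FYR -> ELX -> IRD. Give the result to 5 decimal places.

Known legs of the cycle: 0.3367 × 1.04 × 3.121 = 1.092874328
For no arbitrage the full-cycle product must be 1, so the missing rate is 1 / 1.092874328 ≈ 0.9150183.

0.91502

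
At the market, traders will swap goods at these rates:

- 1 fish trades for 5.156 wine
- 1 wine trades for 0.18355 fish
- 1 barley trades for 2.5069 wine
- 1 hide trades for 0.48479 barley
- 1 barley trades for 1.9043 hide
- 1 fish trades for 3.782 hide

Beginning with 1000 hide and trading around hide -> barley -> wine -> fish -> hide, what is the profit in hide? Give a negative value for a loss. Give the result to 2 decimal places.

1000 hide × 0.48479 = 484.79 barley
484.79 barley × 2.5069 = 1215.320051 wine
1215.320051 wine × 0.18355 = 223.07199536105 fish
223.07199536105 fish × 3.782 = 843.6582864554911 hide
Net change: 843.6582864554911 − 1000 = -156.3417135445089 hide

-156.34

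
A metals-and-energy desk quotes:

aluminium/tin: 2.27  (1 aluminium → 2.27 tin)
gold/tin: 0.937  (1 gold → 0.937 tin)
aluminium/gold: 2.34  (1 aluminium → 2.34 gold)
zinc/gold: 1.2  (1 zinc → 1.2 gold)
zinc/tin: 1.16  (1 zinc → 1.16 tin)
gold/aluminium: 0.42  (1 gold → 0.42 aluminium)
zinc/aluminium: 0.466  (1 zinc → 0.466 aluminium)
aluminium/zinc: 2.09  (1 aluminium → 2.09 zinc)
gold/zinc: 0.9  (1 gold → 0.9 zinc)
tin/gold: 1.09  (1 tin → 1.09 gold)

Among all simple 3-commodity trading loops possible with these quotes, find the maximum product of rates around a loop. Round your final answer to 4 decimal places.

zinc→tin→gold→zinc: 1.16 × 1.09 × 0.9 = 1.13796
aluminium→zinc→gold→aluminium: 2.09 × 1.2 × 0.42 = 1.05336
aluminium→tin→gold→aluminium: 2.27 × 1.09 × 0.42 = 1.03921
aluminium→gold→zinc→aluminium: 2.34 × 0.9 × 0.466 = 0.98140
Maximum is zinc→tin→gold→zinc at 1.1380; arbitrage exists.

1.1380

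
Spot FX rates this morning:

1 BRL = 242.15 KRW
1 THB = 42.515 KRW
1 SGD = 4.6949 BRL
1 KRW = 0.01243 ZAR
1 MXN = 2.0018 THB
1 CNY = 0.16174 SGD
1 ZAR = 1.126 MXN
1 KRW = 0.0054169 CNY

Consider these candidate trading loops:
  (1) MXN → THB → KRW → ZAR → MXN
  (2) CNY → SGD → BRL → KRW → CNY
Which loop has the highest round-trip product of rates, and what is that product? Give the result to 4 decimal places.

1.1912

(1) 2.0018 × 42.515 × 0.01243 × 1.126 = 1.19117
(2) 0.16174 × 4.6949 × 242.15 × 0.0054169 = 0.99605
Highest is cycle (1) at 1.1912 (>1, arbitrage).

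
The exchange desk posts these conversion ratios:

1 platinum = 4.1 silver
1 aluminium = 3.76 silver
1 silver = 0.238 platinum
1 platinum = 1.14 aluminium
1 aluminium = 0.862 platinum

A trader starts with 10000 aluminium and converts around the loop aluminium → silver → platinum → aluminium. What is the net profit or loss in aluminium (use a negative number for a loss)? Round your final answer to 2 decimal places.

201.63

10000 aluminium × 3.76 = 37600 silver
37600 silver × 0.238 = 8948.8 platinum
8948.8 platinum × 1.14 = 10201.632 aluminium
Net change: 10201.632 − 10000 = 201.632 aluminium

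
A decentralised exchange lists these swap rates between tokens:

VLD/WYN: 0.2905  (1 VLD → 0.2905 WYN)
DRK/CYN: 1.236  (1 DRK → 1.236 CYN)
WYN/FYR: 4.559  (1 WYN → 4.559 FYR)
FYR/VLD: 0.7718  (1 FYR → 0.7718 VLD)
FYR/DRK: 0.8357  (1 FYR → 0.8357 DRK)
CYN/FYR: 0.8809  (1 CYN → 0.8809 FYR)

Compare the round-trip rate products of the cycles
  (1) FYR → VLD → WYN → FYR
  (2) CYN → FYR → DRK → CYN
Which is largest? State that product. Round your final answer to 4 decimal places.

1.0222

(1) 0.7718 × 0.2905 × 4.559 = 1.02216
(2) 0.8809 × 0.8357 × 1.236 = 0.90990
Highest is cycle (1) at 1.0222 (>1, arbitrage).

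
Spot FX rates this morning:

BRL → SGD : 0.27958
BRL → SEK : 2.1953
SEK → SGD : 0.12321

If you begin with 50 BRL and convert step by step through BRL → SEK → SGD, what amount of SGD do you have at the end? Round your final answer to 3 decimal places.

50 BRL × 2.1953 = 109.765 SEK
109.765 SEK × 0.12321 = 13.52414565 SGD

13.524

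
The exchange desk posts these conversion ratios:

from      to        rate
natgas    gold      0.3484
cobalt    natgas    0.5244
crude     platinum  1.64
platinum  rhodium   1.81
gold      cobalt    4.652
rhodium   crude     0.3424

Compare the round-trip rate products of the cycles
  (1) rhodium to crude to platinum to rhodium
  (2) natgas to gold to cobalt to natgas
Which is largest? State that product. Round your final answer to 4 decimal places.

(1) 0.3424 × 1.64 × 1.81 = 1.01638
(2) 0.3484 × 4.652 × 0.5244 = 0.84992
Highest is cycle (1) at 1.0164 (>1, arbitrage).

1.0164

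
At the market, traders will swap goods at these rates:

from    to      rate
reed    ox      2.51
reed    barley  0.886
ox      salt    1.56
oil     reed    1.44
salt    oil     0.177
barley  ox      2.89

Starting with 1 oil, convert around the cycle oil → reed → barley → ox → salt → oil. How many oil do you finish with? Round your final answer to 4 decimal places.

1.0181

1 oil × 1.44 = 1.44 reed
1.44 reed × 0.886 = 1.27584 barley
1.27584 barley × 2.89 = 3.6871776 ox
3.6871776 ox × 1.56 = 5.751997056 salt
5.751997056 salt × 0.177 = 1.018103478912 oil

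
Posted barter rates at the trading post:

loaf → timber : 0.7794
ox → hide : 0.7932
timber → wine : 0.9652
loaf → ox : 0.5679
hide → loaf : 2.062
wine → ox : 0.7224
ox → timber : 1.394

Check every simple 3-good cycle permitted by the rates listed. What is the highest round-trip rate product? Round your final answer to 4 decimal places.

ox→timber→wine→ox: 1.394 × 0.9652 × 0.7224 = 0.97198
ox→hide→loaf→ox: 0.7932 × 2.062 × 0.5679 = 0.92884
Maximum is ox→timber→wine→ox at 0.9720; no arbitrage — every cycle loses value.

0.9720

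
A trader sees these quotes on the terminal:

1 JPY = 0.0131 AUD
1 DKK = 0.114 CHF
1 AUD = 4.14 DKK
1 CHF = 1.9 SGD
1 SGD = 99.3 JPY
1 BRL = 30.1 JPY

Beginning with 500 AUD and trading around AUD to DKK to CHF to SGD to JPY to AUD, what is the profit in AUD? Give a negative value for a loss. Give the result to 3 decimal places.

83.243

500 AUD × 4.14 = 2070 DKK
2070 DKK × 0.114 = 235.98 CHF
235.98 CHF × 1.9 = 448.362 SGD
448.362 SGD × 99.3 = 44522.3466 JPY
44522.3466 JPY × 0.0131 = 583.24274046 AUD
Net change: 583.24274046 − 500 = 83.24274046 AUD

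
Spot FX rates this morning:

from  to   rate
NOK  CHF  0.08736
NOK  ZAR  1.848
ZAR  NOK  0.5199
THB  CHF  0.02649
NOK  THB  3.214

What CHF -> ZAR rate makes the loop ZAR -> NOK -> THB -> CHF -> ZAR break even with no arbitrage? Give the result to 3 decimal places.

Known legs of the cycle: 0.5199 × 3.214 × 0.02649 = 0.044263693314
For no arbitrage the full-cycle product must be 1, so the missing rate is 1 / 0.044263693314 ≈ 22.59188.

22.592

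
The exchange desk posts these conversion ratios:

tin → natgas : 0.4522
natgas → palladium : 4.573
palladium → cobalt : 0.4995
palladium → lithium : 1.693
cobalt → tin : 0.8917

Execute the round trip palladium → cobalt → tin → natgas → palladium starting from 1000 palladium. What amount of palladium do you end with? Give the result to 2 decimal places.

921.06

1000 palladium × 0.4995 = 499.5 cobalt
499.5 cobalt × 0.8917 = 445.40415 tin
445.40415 tin × 0.4522 = 201.41175663 natgas
201.41175663 natgas × 4.573 = 921.05596306899 palladium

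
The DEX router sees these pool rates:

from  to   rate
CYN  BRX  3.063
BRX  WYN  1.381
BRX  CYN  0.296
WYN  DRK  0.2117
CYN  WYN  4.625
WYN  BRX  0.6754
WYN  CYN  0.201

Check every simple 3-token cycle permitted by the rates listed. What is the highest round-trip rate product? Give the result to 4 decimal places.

BRX→CYN→WYN→BRX: 0.296 × 4.625 × 0.6754 = 0.92462
BRX→WYN→CYN→BRX: 1.381 × 0.201 × 3.063 = 0.85023
Maximum is BRX→CYN→WYN→BRX at 0.9246; no arbitrage — every cycle loses value.

0.9246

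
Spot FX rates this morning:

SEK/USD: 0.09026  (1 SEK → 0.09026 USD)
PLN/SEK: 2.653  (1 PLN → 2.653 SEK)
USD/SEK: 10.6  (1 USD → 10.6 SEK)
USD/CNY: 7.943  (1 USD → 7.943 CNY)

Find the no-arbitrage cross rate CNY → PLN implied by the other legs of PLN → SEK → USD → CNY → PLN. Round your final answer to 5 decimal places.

Known legs of the cycle: 2.653 × 0.09026 × 7.943 = 1.90202903254
For no arbitrage the full-cycle product must be 1, so the missing rate is 1 / 1.90202903254 ≈ 0.5257543.

0.52575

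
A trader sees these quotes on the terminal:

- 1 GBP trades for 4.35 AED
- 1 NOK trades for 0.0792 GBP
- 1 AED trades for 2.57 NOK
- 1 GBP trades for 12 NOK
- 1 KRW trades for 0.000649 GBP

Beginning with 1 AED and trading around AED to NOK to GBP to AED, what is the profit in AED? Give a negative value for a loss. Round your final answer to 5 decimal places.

1 AED × 2.57 = 2.57 NOK
2.57 NOK × 0.0792 = 0.203544 GBP
0.203544 GBP × 4.35 = 0.8854164 AED
Net change: 0.8854164 − 1 = -0.1145836 AED

-0.11458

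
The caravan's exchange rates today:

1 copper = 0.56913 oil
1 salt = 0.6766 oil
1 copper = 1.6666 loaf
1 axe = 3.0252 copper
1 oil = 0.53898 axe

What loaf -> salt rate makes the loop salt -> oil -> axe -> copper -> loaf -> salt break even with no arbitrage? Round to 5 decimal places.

Known legs of the cycle: 0.6766 × 0.53898 × 3.0252 × 1.6666 = 1.83861209503030176
For no arbitrage the full-cycle product must be 1, so the missing rate is 1 / 1.83861209503030176 ≈ 0.5438885.

0.54389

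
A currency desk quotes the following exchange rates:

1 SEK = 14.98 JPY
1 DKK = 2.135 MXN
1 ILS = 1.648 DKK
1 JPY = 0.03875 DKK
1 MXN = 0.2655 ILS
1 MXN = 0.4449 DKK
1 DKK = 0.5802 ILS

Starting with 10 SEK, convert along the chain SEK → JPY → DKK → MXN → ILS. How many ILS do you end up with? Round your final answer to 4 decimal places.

3.2904

10 SEK × 14.98 = 149.8 JPY
149.8 JPY × 0.03875 = 5.80475 DKK
5.80475 DKK × 2.135 = 12.39314125 MXN
12.39314125 MXN × 0.2655 = 3.290379001875 ILS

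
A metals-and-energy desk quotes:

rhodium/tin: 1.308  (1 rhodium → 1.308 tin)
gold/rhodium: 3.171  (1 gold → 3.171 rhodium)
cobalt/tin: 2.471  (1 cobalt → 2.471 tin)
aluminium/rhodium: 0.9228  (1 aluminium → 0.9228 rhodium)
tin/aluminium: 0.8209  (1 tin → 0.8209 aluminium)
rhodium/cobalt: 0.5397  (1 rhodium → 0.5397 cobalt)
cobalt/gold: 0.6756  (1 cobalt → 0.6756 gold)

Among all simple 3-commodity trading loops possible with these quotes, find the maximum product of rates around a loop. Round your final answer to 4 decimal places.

rhodium→cobalt→gold→rhodium: 0.5397 × 0.6756 × 3.171 = 1.15621
aluminium→rhodium→tin→aluminium: 0.9228 × 1.308 × 0.8209 = 0.99084
Maximum is rhodium→cobalt→gold→rhodium at 1.1562; arbitrage exists.

1.1562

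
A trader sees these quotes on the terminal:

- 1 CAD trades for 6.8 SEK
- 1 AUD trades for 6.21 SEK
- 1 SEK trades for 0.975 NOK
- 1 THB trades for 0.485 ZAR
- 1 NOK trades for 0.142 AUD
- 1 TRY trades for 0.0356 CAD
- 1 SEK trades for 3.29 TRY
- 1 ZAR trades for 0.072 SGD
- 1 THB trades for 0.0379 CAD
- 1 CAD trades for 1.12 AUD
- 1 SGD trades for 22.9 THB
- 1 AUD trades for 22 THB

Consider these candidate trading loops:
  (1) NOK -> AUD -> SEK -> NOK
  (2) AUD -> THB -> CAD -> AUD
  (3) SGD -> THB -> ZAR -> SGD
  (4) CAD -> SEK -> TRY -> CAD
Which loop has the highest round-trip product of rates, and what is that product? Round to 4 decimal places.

0.9339

(1) 0.142 × 6.21 × 0.975 = 0.85977
(2) 22 × 0.0379 × 1.12 = 0.93386
(3) 22.9 × 0.485 × 0.072 = 0.79967
(4) 6.8 × 3.29 × 0.0356 = 0.79644
Highest is cycle (2) at 0.9339 (≤1, no arbitrage).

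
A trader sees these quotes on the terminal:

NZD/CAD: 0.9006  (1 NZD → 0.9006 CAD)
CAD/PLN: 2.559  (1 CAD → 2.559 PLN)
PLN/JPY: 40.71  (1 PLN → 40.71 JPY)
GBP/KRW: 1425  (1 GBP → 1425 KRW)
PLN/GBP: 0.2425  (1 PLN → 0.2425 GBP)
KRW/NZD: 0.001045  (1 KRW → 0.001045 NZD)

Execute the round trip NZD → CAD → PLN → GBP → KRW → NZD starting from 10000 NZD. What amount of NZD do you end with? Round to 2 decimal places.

8322.33

10000 NZD × 0.9006 = 9006 CAD
9006 CAD × 2.559 = 23046.354 PLN
23046.354 PLN × 0.2425 = 5588.740845 GBP
5588.740845 GBP × 1425 = 7963955.704125 KRW
7963955.704125 KRW × 0.001045 = 8322.333710810625 NZD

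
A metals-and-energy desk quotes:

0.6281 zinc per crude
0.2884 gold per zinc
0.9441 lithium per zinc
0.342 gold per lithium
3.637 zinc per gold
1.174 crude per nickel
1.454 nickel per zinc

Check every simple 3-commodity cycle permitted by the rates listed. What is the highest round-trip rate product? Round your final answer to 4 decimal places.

1.1743

zinc→lithium→gold→zinc: 0.9441 × 0.342 × 3.637 = 1.17432
zinc→nickel→crude→zinc: 1.454 × 1.174 × 0.6281 = 1.07216
Maximum is zinc→lithium→gold→zinc at 1.1743; arbitrage exists.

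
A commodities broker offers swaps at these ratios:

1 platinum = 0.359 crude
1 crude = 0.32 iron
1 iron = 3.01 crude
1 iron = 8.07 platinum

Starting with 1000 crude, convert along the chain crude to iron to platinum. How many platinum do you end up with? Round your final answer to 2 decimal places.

2582.40

1000 crude × 0.32 = 320 iron
320 iron × 8.07 = 2582.4 platinum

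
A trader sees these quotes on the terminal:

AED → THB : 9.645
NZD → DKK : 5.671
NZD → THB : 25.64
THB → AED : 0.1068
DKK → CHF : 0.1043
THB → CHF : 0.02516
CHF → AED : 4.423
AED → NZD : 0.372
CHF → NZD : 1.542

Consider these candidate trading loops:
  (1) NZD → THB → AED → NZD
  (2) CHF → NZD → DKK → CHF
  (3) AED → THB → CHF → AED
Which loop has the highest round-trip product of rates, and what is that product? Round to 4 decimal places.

(1) 25.64 × 0.1068 × 0.372 = 1.01867
(2) 1.542 × 5.671 × 0.1043 = 0.91207
(3) 9.645 × 0.02516 × 4.423 = 1.07332
Highest is cycle (3) at 1.0733 (>1, arbitrage).

1.0733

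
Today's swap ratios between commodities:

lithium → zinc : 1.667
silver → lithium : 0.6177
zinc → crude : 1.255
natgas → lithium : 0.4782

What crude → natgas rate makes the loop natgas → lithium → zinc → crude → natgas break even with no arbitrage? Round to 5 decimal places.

0.99957

Known legs of the cycle: 0.4782 × 1.667 × 1.255 = 1.000435047
For no arbitrage the full-cycle product must be 1, so the missing rate is 1 / 1.000435047 ≈ 0.9995651.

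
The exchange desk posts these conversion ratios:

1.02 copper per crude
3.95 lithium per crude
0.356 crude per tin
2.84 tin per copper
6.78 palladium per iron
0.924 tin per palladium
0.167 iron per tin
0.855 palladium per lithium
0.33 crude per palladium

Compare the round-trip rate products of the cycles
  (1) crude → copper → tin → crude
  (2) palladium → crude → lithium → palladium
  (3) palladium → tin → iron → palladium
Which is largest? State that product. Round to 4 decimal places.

1.1145

(1) 1.02 × 2.84 × 0.356 = 1.03126
(2) 0.33 × 3.95 × 0.855 = 1.11449
(3) 0.924 × 0.167 × 6.78 = 1.04621
Highest is cycle (2) at 1.1145 (>1, arbitrage).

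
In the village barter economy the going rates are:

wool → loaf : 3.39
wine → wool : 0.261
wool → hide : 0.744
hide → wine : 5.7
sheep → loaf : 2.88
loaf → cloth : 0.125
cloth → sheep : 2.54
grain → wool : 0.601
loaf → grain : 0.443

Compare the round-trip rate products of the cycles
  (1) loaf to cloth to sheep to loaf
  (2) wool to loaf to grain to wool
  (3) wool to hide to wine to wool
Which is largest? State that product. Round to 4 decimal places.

(1) 0.125 × 2.54 × 2.88 = 0.91440
(2) 3.39 × 0.443 × 0.601 = 0.90256
(3) 0.744 × 5.7 × 0.261 = 1.10685
Highest is cycle (3) at 1.1068 (>1, arbitrage).

1.1068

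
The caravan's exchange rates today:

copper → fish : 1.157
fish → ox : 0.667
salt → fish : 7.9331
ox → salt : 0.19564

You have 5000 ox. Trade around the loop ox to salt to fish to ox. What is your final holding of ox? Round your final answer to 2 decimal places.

5000 ox × 0.19564 = 978.2 salt
978.2 salt × 7.9331 = 7760.15842 fish
7760.15842 fish × 0.667 = 5176.02566614 ox

5176.03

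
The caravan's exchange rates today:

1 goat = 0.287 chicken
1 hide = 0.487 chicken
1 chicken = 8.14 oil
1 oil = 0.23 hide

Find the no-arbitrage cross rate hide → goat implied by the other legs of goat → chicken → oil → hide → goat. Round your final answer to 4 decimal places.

Known legs of the cycle: 0.287 × 8.14 × 0.23 = 0.5373214
For no arbitrage the full-cycle product must be 1, so the missing rate is 1 / 0.5373214 ≈ 1.861084.

1.8611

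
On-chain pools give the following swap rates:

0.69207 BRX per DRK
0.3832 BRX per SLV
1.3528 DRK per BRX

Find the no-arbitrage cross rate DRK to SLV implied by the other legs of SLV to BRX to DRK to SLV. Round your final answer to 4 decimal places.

Known legs of the cycle: 0.3832 × 1.3528 = 0.51839296
For no arbitrage the full-cycle product must be 1, so the missing rate is 1 / 0.51839296 ≈ 1.929039.

1.9290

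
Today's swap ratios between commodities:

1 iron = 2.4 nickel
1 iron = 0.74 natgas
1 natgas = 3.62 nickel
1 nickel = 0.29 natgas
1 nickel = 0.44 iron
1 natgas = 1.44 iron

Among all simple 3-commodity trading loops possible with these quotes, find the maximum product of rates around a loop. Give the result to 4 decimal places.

1.1787

natgas→nickel→iron→natgas: 3.62 × 0.44 × 0.74 = 1.17867
natgas→iron→nickel→natgas: 1.44 × 2.4 × 0.29 = 1.00224
Maximum is natgas→nickel→iron→natgas at 1.1787; arbitrage exists.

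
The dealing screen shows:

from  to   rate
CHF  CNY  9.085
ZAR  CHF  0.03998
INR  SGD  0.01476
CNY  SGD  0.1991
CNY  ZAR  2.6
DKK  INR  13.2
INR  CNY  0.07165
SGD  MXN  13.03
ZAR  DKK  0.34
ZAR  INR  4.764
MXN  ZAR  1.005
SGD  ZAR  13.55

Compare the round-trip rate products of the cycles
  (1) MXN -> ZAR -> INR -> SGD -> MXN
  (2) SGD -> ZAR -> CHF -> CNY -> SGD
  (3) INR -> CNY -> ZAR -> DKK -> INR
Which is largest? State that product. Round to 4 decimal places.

0.9799

(1) 1.005 × 4.764 × 0.01476 × 13.03 = 0.92081
(2) 13.55 × 0.03998 × 9.085 × 0.1991 = 0.97989
(3) 0.07165 × 2.6 × 0.34 × 13.2 = 0.83607
Highest is cycle (2) at 0.9799 (≤1, no arbitrage).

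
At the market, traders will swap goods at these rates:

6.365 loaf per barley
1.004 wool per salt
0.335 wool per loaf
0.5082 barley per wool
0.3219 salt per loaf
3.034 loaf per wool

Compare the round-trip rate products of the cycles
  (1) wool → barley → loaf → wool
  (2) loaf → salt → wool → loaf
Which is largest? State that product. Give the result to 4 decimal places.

(1) 0.5082 × 6.365 × 0.335 = 1.08362
(2) 0.3219 × 1.004 × 3.034 = 0.98055
Highest is cycle (1) at 1.0836 (>1, arbitrage).

1.0836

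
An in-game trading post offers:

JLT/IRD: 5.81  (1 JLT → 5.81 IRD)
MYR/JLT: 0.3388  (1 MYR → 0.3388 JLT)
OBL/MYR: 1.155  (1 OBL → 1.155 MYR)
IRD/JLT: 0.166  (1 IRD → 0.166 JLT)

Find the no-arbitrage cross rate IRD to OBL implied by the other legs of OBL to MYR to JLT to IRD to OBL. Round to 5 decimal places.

Known legs of the cycle: 1.155 × 0.3388 × 5.81 = 2.27353434
For no arbitrage the full-cycle product must be 1, so the missing rate is 1 / 2.27353434 ≈ 0.4398438.

0.43984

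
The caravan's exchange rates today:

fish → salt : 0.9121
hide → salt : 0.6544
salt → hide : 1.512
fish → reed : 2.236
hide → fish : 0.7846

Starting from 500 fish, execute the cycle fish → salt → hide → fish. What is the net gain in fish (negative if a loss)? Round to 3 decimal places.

41.019

500 fish × 0.9121 = 456.05 salt
456.05 salt × 1.512 = 689.5476 hide
689.5476 hide × 0.7846 = 541.01904696 fish
Net change: 541.01904696 − 500 = 41.01904696 fish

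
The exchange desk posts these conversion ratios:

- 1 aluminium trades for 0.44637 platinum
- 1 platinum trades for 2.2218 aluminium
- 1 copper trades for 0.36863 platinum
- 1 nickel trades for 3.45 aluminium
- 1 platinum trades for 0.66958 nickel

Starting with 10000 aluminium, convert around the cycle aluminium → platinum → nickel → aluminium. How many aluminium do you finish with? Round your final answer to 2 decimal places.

10000 aluminium × 0.44637 = 4463.7 platinum
4463.7 platinum × 0.66958 = 2988.804246 nickel
2988.804246 nickel × 3.45 = 10311.3746487 aluminium

10311.37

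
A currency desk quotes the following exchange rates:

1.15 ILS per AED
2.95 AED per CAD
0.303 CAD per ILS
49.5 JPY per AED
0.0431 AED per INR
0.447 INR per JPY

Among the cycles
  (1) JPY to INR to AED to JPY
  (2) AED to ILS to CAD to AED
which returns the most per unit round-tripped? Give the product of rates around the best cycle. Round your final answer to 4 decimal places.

(1) 0.447 × 0.0431 × 49.5 = 0.95365
(2) 1.15 × 0.303 × 2.95 = 1.02793
Highest is cycle (2) at 1.0279 (>1, arbitrage).

1.0279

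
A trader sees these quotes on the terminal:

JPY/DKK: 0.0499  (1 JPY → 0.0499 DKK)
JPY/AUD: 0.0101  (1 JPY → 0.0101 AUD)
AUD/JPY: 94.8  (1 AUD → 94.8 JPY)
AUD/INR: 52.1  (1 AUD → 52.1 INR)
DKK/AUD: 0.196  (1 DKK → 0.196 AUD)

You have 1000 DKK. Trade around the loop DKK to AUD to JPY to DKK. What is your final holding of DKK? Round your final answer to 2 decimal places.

927.18

1000 DKK × 0.196 = 196 AUD
196 AUD × 94.8 = 18580.8 JPY
18580.8 JPY × 0.0499 = 927.18192 DKK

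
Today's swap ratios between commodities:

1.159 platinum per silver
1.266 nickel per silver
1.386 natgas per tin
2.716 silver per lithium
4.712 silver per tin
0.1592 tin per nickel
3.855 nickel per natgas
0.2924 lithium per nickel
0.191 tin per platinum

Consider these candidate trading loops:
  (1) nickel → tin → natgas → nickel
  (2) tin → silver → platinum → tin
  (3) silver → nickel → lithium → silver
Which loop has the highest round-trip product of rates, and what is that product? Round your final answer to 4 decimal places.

(1) 0.1592 × 1.386 × 3.855 = 0.85061
(2) 4.712 × 1.159 × 0.191 = 1.04309
(3) 1.266 × 0.2924 × 2.716 = 1.00540
Highest is cycle (2) at 1.0431 (>1, arbitrage).

1.0431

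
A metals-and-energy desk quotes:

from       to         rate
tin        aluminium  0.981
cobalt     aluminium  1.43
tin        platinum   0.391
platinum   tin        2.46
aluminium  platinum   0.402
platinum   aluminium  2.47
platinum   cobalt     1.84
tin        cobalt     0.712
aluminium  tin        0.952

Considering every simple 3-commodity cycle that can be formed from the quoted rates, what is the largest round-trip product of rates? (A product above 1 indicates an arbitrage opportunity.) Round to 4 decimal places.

1.0577

aluminium→platinum→cobalt→aluminium: 0.402 × 1.84 × 1.43 = 1.05774
tin→aluminium→platinum→tin: 0.981 × 0.402 × 2.46 = 0.97013
tin→cobalt→aluminium→tin: 0.712 × 1.43 × 0.952 = 0.96929
tin→platinum→aluminium→tin: 0.391 × 2.47 × 0.952 = 0.91941
Maximum is aluminium→platinum→cobalt→aluminium at 1.0577; arbitrage exists.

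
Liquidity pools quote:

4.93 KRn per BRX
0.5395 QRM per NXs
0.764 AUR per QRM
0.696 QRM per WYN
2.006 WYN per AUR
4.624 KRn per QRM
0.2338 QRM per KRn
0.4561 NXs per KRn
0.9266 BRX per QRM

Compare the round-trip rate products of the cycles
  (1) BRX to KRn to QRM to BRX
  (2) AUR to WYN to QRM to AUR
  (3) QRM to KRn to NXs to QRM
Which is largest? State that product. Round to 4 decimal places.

1.1378

(1) 4.93 × 0.2338 × 0.9266 = 1.06803
(2) 2.006 × 0.696 × 0.764 = 1.06668
(3) 4.624 × 0.4561 × 0.5395 = 1.13781
Highest is cycle (3) at 1.1378 (>1, arbitrage).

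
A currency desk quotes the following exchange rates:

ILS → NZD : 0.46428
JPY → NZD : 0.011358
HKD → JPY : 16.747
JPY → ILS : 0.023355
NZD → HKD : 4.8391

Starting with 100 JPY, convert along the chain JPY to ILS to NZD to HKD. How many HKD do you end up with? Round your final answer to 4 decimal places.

100 JPY × 0.023355 = 2.3355 ILS
2.3355 ILS × 0.46428 = 1.08432594 NZD
1.08432594 NZD × 4.8391 = 5.247161656254 HKD

5.2472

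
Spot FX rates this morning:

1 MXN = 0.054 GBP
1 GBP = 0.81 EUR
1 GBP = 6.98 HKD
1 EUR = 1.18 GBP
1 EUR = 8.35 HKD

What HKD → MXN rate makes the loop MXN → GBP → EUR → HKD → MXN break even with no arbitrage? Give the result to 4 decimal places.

2.7380

Known legs of the cycle: 0.054 × 0.81 × 8.35 = 0.365229
For no arbitrage the full-cycle product must be 1, so the missing rate is 1 / 0.365229 ≈ 2.738008.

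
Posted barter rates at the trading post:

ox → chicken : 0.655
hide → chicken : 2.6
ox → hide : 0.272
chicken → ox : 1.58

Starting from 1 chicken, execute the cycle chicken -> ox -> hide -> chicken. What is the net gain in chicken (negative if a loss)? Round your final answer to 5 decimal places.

0.11738

1 chicken × 1.58 = 1.58 ox
1.58 ox × 0.272 = 0.42976 hide
0.42976 hide × 2.6 = 1.117376 chicken
Net change: 1.117376 − 1 = 0.117376 chicken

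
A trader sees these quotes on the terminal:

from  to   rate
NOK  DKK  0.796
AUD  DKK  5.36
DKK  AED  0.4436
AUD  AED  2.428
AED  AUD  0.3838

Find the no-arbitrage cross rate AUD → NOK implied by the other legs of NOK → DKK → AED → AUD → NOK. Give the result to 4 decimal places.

7.3789

Known legs of the cycle: 0.796 × 0.4436 × 0.3838 = 0.13552192928
For no arbitrage the full-cycle product must be 1, so the missing rate is 1 / 0.13552192928 ≈ 7.378880.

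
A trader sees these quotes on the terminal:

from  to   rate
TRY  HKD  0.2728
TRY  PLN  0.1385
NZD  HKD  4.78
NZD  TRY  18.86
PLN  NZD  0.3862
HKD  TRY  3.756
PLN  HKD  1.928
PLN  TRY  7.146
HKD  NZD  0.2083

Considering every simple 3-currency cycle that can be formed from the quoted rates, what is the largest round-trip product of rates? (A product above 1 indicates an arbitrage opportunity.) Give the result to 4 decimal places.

1.0717

TRY→HKD→NZD→TRY: 0.2728 × 0.2083 × 18.86 = 1.07171
TRY→PLN→NZD→TRY: 0.1385 × 0.3862 × 18.86 = 1.00880
TRY→PLN→HKD→TRY: 0.1385 × 1.928 × 3.756 = 1.00296
Maximum is TRY→HKD→NZD→TRY at 1.0717; arbitrage exists.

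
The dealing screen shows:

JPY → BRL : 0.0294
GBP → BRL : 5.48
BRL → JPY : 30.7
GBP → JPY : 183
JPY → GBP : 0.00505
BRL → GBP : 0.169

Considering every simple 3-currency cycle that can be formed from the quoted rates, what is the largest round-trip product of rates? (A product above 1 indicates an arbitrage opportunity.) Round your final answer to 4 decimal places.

GBP→JPY→BRL→GBP: 183 × 0.0294 × 0.169 = 0.90925
GBP→BRL→JPY→GBP: 5.48 × 30.7 × 0.00505 = 0.84959
Maximum is GBP→JPY→BRL→GBP at 0.9093; no arbitrage — every cycle loses value.

0.9093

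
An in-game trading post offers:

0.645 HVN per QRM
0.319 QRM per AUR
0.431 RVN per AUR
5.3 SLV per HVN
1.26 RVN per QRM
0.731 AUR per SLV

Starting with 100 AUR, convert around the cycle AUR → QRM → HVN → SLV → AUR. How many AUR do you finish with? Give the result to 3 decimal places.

100 AUR × 0.319 = 31.9 QRM
31.9 QRM × 0.645 = 20.5755 HVN
20.5755 HVN × 5.3 = 109.05015 SLV
109.05015 SLV × 0.731 = 79.71565965 AUR

79.716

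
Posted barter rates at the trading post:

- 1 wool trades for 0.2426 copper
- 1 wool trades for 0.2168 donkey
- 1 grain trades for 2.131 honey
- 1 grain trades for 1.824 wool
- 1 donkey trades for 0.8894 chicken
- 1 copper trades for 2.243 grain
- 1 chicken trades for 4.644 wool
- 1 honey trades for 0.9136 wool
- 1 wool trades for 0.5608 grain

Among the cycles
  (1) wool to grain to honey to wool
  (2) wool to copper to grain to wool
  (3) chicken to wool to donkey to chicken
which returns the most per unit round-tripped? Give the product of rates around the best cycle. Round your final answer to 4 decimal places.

1.0918

(1) 0.5608 × 2.131 × 0.9136 = 1.09181
(2) 0.2426 × 2.243 × 1.824 = 0.99253
(3) 4.644 × 0.2168 × 0.8894 = 0.89546
Highest is cycle (1) at 1.0918 (>1, arbitrage).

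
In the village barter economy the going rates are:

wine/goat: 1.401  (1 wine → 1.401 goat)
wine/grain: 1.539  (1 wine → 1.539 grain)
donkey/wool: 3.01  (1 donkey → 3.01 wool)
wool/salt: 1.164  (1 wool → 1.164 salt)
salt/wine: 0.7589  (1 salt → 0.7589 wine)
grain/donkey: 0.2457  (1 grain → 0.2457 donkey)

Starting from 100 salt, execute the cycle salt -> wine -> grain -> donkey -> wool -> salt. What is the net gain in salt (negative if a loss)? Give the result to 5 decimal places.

0.54207

100 salt × 0.7589 = 75.89 wine
75.89 wine × 1.539 = 116.79471 grain
116.79471 grain × 0.2457 = 28.696460247 donkey
28.696460247 donkey × 3.01 = 86.37634534347 wool
86.37634534347 wool × 1.164 = 100.54206597979908 salt
Net change: 100.54206597979908 − 100 = 0.54206597979908 salt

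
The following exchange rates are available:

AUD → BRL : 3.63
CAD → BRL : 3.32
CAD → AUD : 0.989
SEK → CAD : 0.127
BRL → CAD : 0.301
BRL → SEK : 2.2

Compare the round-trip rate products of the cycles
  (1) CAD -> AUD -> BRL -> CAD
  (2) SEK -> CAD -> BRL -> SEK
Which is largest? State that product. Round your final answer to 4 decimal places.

(1) 0.989 × 3.63 × 0.301 = 1.08061
(2) 0.127 × 3.32 × 2.2 = 0.92761
Highest is cycle (1) at 1.0806 (>1, arbitrage).

1.0806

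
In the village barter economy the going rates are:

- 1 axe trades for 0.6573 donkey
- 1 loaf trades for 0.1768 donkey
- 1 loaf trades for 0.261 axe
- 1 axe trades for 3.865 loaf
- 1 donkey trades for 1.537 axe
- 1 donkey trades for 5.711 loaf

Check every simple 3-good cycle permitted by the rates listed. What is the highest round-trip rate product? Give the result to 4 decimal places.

axe→loaf→donkey→axe: 3.865 × 0.1768 × 1.537 = 1.05028
axe→donkey→loaf→axe: 0.6573 × 5.711 × 0.261 = 0.97975
Maximum is axe→loaf→donkey→axe at 1.0503; arbitrage exists.

1.0503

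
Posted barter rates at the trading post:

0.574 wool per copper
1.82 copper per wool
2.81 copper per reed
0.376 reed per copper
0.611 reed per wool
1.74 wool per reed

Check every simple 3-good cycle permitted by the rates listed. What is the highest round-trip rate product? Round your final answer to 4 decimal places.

1.1907

wool→copper→reed→wool: 1.82 × 0.376 × 1.74 = 1.19072
wool→reed→copper→wool: 0.611 × 2.81 × 0.574 = 0.98551
Maximum is wool→copper→reed→wool at 1.1907; arbitrage exists.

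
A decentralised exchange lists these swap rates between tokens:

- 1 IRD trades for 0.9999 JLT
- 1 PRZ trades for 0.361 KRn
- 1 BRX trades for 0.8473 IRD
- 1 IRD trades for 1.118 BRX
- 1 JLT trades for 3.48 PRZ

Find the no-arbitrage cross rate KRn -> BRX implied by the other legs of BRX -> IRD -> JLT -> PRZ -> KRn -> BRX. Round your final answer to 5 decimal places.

0.93955

Known legs of the cycle: 0.8473 × 0.9999 × 3.48 × 0.361 = 1.0643395993956
For no arbitrage the full-cycle product must be 1, so the missing rate is 1 / 1.0643395993956 ≈ 0.9395497.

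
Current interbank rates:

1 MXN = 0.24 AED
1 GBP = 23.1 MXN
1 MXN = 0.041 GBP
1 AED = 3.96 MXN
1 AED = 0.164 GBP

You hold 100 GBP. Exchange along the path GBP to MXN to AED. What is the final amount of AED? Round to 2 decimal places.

100 GBP × 23.1 = 2310 MXN
2310 MXN × 0.24 = 554.4 AED

554.40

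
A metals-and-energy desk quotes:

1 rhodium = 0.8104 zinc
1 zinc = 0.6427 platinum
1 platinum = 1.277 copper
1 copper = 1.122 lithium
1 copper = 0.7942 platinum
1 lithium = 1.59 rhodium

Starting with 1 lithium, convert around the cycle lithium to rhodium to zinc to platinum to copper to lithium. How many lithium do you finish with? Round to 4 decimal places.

1.1866

1 lithium × 1.59 = 1.59 rhodium
1.59 rhodium × 0.8104 = 1.288536 zinc
1.288536 zinc × 0.6427 = 0.8281420872 platinum
0.8281420872 platinum × 1.277 = 1.0575374453544 copper
1.0575374453544 copper × 1.122 = 1.1865570136876368 lithium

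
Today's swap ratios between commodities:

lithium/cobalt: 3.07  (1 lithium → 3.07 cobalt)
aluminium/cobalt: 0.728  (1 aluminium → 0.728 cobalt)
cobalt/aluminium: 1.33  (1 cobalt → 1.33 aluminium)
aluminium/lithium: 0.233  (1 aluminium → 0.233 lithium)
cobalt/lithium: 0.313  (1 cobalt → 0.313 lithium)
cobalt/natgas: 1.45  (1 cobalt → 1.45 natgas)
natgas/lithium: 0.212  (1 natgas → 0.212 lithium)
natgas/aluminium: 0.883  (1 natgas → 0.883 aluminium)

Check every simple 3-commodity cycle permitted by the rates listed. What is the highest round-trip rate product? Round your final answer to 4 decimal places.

0.9514

lithium→cobalt→aluminium→lithium: 3.07 × 1.33 × 0.233 = 0.95136
lithium→cobalt→natgas→lithium: 3.07 × 1.45 × 0.212 = 0.94372
natgas→aluminium→cobalt→natgas: 0.883 × 0.728 × 1.45 = 0.93209
Maximum is lithium→cobalt→aluminium→lithium at 0.9514; no arbitrage — every cycle loses value.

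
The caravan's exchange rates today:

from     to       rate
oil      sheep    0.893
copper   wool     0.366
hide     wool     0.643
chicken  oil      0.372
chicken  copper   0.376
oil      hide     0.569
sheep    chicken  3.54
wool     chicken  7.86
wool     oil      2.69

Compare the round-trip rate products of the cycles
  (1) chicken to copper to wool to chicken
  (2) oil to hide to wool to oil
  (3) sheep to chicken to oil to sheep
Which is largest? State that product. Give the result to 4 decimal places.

1.1760

(1) 0.376 × 0.366 × 7.86 = 1.08166
(2) 0.569 × 0.643 × 2.69 = 0.98418
(3) 3.54 × 0.372 × 0.893 = 1.17597
Highest is cycle (3) at 1.1760 (>1, arbitrage).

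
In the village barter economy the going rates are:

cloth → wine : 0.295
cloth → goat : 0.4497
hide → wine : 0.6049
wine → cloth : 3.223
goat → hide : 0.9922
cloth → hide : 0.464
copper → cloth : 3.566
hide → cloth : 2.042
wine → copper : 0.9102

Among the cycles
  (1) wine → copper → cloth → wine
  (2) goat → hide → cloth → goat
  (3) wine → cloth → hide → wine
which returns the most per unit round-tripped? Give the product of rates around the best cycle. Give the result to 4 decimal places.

(1) 0.9102 × 3.566 × 0.295 = 0.95750
(2) 0.9922 × 2.042 × 0.4497 = 0.91112
(3) 3.223 × 0.464 × 0.6049 = 0.90461
Highest is cycle (1) at 0.9575 (≤1, no arbitrage).

0.9575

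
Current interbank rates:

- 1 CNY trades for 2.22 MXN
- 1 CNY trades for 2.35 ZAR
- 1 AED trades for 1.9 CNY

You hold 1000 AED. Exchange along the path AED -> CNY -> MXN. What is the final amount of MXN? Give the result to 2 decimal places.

1000 AED × 1.9 = 1900 CNY
1900 CNY × 2.22 = 4218 MXN

4218.00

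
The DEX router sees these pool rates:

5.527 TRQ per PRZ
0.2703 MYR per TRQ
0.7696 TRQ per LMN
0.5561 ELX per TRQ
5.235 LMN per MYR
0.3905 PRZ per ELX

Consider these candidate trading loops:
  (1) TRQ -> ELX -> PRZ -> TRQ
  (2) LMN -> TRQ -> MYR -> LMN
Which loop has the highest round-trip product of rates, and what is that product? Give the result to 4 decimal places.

(1) 0.5561 × 0.3905 × 5.527 = 1.20023
(2) 0.7696 × 0.2703 × 5.235 = 1.08900
Highest is cycle (1) at 1.2002 (>1, arbitrage).

1.2002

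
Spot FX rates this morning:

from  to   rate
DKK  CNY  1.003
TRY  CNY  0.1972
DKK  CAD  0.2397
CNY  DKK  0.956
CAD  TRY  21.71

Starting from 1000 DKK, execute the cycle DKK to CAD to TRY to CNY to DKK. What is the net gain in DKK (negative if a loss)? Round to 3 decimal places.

1000 DKK × 0.2397 = 239.7 CAD
239.7 CAD × 21.71 = 5203.887 TRY
5203.887 TRY × 0.1972 = 1026.2065164 CNY
1026.2065164 CNY × 0.956 = 981.0534296784 DKK
Net change: 981.0534296784 − 1000 = -18.9465703216 DKK

-18.947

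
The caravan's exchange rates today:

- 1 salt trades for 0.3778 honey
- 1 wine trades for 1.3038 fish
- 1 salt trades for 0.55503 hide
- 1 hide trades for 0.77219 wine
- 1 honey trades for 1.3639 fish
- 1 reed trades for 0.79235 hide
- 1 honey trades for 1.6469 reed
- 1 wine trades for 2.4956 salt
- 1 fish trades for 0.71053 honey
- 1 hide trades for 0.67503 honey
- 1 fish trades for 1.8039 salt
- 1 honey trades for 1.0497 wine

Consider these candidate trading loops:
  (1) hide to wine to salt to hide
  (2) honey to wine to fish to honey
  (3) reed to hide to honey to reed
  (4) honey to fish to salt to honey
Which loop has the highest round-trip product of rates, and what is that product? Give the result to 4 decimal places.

(1) 0.77219 × 2.4956 × 0.55503 = 1.06959
(2) 1.0497 × 1.3038 × 0.71053 = 0.97243
(3) 0.79235 × 0.67503 × 1.6469 = 0.88086
(4) 1.3639 × 1.8039 × 0.3778 = 0.92952
Highest is cycle (1) at 1.0696 (>1, arbitrage).

1.0696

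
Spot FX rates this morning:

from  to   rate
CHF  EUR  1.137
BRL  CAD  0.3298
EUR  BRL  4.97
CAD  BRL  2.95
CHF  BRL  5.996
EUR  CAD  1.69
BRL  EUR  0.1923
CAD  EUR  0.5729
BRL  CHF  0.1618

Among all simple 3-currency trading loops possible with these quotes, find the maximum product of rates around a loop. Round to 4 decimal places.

EUR→CAD→BRL→EUR: 1.69 × 2.95 × 0.1923 = 0.95871
EUR→BRL→CAD→EUR: 4.97 × 0.3298 × 0.5729 = 0.93904
EUR→BRL→CHF→EUR: 4.97 × 0.1618 × 1.137 = 0.91431
Maximum is EUR→CAD→BRL→EUR at 0.9587; no arbitrage — every cycle loses value.

0.9587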